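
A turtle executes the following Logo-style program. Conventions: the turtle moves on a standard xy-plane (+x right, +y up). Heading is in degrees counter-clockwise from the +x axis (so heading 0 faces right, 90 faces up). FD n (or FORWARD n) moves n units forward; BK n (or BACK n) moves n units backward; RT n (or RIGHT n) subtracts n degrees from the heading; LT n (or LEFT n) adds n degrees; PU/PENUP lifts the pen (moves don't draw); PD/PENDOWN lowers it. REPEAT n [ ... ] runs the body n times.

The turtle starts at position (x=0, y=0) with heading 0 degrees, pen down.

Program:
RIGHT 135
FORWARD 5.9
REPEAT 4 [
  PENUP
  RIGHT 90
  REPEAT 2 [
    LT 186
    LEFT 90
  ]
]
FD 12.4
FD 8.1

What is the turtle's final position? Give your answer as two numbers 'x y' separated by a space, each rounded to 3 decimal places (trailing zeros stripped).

Answer: -3.099 -24.644

Derivation:
Executing turtle program step by step:
Start: pos=(0,0), heading=0, pen down
RT 135: heading 0 -> 225
FD 5.9: (0,0) -> (-4.172,-4.172) [heading=225, draw]
REPEAT 4 [
  -- iteration 1/4 --
  PU: pen up
  RT 90: heading 225 -> 135
  REPEAT 2 [
    -- iteration 1/2 --
    LT 186: heading 135 -> 321
    LT 90: heading 321 -> 51
    -- iteration 2/2 --
    LT 186: heading 51 -> 237
    LT 90: heading 237 -> 327
  ]
  -- iteration 2/4 --
  PU: pen up
  RT 90: heading 327 -> 237
  REPEAT 2 [
    -- iteration 1/2 --
    LT 186: heading 237 -> 63
    LT 90: heading 63 -> 153
    -- iteration 2/2 --
    LT 186: heading 153 -> 339
    LT 90: heading 339 -> 69
  ]
  -- iteration 3/4 --
  PU: pen up
  RT 90: heading 69 -> 339
  REPEAT 2 [
    -- iteration 1/2 --
    LT 186: heading 339 -> 165
    LT 90: heading 165 -> 255
    -- iteration 2/2 --
    LT 186: heading 255 -> 81
    LT 90: heading 81 -> 171
  ]
  -- iteration 4/4 --
  PU: pen up
  RT 90: heading 171 -> 81
  REPEAT 2 [
    -- iteration 1/2 --
    LT 186: heading 81 -> 267
    LT 90: heading 267 -> 357
    -- iteration 2/2 --
    LT 186: heading 357 -> 183
    LT 90: heading 183 -> 273
  ]
]
FD 12.4: (-4.172,-4.172) -> (-3.523,-16.555) [heading=273, move]
FD 8.1: (-3.523,-16.555) -> (-3.099,-24.644) [heading=273, move]
Final: pos=(-3.099,-24.644), heading=273, 1 segment(s) drawn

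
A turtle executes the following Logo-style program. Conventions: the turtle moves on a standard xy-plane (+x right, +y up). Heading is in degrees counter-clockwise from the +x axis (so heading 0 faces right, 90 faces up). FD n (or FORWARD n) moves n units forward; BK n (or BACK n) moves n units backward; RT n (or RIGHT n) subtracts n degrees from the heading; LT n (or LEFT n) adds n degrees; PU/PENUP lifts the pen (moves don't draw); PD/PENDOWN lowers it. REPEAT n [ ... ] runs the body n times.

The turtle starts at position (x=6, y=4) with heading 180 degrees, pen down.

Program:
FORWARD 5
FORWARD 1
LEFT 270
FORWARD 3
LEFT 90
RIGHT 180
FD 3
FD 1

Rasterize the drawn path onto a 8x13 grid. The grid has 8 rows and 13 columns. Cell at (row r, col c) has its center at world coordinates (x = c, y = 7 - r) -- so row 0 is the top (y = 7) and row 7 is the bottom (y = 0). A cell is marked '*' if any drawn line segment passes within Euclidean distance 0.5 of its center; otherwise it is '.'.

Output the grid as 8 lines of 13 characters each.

Answer: *****........
*............
*............
*******......
.............
.............
.............
.............

Derivation:
Segment 0: (6,4) -> (1,4)
Segment 1: (1,4) -> (0,4)
Segment 2: (0,4) -> (0,7)
Segment 3: (0,7) -> (3,7)
Segment 4: (3,7) -> (4,7)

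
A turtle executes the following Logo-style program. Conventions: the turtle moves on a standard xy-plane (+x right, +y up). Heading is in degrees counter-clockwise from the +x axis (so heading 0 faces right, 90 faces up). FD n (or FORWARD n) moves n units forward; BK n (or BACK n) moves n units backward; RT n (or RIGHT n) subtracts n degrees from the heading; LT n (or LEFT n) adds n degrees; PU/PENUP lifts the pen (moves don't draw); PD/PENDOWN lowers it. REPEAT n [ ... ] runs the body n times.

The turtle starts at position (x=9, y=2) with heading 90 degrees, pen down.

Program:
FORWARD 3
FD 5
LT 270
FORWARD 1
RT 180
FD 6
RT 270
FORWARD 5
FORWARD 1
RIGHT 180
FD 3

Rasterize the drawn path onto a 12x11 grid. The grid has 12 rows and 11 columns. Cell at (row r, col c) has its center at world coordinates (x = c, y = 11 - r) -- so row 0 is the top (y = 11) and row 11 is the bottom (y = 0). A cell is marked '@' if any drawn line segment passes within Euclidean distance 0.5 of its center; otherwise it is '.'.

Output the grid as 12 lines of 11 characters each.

Answer: ...........
....@@@@@@@
....@....@.
....@....@.
....@....@.
....@....@.
....@....@.
....@....@.
.........@.
.........@.
...........
...........

Derivation:
Segment 0: (9,2) -> (9,5)
Segment 1: (9,5) -> (9,10)
Segment 2: (9,10) -> (10,10)
Segment 3: (10,10) -> (4,10)
Segment 4: (4,10) -> (4,5)
Segment 5: (4,5) -> (4,4)
Segment 6: (4,4) -> (4,7)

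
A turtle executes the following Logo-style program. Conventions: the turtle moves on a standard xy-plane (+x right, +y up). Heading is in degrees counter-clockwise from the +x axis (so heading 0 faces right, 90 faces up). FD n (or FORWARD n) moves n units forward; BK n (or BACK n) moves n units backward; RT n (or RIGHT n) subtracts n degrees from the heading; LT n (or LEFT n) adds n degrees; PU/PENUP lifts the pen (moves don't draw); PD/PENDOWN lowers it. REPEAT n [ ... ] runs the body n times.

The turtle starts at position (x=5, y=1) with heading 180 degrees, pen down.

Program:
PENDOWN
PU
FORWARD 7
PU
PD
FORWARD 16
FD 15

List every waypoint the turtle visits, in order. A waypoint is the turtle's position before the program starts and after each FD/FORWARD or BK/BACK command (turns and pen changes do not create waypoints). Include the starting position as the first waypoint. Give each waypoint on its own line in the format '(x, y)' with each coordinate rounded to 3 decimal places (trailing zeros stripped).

Answer: (5, 1)
(-2, 1)
(-18, 1)
(-33, 1)

Derivation:
Executing turtle program step by step:
Start: pos=(5,1), heading=180, pen down
PD: pen down
PU: pen up
FD 7: (5,1) -> (-2,1) [heading=180, move]
PU: pen up
PD: pen down
FD 16: (-2,1) -> (-18,1) [heading=180, draw]
FD 15: (-18,1) -> (-33,1) [heading=180, draw]
Final: pos=(-33,1), heading=180, 2 segment(s) drawn
Waypoints (4 total):
(5, 1)
(-2, 1)
(-18, 1)
(-33, 1)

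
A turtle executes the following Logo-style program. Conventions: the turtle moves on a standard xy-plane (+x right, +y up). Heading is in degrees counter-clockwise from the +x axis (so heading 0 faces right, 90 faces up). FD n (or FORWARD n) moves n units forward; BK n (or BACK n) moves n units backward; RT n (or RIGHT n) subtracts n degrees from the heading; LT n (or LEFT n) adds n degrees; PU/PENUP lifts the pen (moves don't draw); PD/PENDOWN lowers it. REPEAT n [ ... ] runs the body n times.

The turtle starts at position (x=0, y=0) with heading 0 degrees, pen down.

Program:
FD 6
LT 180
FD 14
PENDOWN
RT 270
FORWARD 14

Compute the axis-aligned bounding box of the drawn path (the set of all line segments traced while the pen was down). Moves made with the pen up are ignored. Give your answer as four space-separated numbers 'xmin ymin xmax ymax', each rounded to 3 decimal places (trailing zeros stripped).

Answer: -8 -14 6 0

Derivation:
Executing turtle program step by step:
Start: pos=(0,0), heading=0, pen down
FD 6: (0,0) -> (6,0) [heading=0, draw]
LT 180: heading 0 -> 180
FD 14: (6,0) -> (-8,0) [heading=180, draw]
PD: pen down
RT 270: heading 180 -> 270
FD 14: (-8,0) -> (-8,-14) [heading=270, draw]
Final: pos=(-8,-14), heading=270, 3 segment(s) drawn

Segment endpoints: x in {-8, -8, 0, 6}, y in {-14, 0, 0}
xmin=-8, ymin=-14, xmax=6, ymax=0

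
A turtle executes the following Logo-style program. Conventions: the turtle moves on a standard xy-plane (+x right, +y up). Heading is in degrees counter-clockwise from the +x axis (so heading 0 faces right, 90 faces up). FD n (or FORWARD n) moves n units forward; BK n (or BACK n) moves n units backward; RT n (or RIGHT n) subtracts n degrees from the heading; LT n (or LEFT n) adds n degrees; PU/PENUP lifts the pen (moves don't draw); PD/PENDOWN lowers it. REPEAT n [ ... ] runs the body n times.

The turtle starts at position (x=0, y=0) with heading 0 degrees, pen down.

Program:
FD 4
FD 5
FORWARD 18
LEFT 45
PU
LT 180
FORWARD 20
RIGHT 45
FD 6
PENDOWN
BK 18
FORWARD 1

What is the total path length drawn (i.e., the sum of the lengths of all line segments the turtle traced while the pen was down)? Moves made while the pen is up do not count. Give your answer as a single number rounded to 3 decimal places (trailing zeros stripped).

Executing turtle program step by step:
Start: pos=(0,0), heading=0, pen down
FD 4: (0,0) -> (4,0) [heading=0, draw]
FD 5: (4,0) -> (9,0) [heading=0, draw]
FD 18: (9,0) -> (27,0) [heading=0, draw]
LT 45: heading 0 -> 45
PU: pen up
LT 180: heading 45 -> 225
FD 20: (27,0) -> (12.858,-14.142) [heading=225, move]
RT 45: heading 225 -> 180
FD 6: (12.858,-14.142) -> (6.858,-14.142) [heading=180, move]
PD: pen down
BK 18: (6.858,-14.142) -> (24.858,-14.142) [heading=180, draw]
FD 1: (24.858,-14.142) -> (23.858,-14.142) [heading=180, draw]
Final: pos=(23.858,-14.142), heading=180, 5 segment(s) drawn

Segment lengths:
  seg 1: (0,0) -> (4,0), length = 4
  seg 2: (4,0) -> (9,0), length = 5
  seg 3: (9,0) -> (27,0), length = 18
  seg 4: (6.858,-14.142) -> (24.858,-14.142), length = 18
  seg 5: (24.858,-14.142) -> (23.858,-14.142), length = 1
Total = 46

Answer: 46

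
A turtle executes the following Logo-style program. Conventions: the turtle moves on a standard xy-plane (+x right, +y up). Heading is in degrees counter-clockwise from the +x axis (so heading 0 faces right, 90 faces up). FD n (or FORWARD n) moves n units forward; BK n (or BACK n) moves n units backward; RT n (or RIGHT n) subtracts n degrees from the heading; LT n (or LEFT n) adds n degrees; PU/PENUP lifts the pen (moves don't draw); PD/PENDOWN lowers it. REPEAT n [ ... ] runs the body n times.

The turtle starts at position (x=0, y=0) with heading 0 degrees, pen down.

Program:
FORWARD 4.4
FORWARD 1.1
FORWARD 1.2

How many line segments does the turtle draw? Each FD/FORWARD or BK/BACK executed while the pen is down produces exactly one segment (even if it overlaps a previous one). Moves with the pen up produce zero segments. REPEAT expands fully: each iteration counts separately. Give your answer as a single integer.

Executing turtle program step by step:
Start: pos=(0,0), heading=0, pen down
FD 4.4: (0,0) -> (4.4,0) [heading=0, draw]
FD 1.1: (4.4,0) -> (5.5,0) [heading=0, draw]
FD 1.2: (5.5,0) -> (6.7,0) [heading=0, draw]
Final: pos=(6.7,0), heading=0, 3 segment(s) drawn
Segments drawn: 3

Answer: 3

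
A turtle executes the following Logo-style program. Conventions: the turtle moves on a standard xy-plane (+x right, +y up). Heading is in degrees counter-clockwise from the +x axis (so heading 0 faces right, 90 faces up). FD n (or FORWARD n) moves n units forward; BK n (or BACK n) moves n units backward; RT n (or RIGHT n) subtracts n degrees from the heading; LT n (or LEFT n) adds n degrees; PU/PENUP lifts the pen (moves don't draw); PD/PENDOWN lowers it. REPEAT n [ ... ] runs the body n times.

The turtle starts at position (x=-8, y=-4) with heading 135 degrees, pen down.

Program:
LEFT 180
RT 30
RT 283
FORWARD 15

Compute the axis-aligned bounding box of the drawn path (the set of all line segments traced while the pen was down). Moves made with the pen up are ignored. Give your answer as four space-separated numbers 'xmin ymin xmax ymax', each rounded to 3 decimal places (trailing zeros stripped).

Answer: -8 -4 6.991 -3.477

Derivation:
Executing turtle program step by step:
Start: pos=(-8,-4), heading=135, pen down
LT 180: heading 135 -> 315
RT 30: heading 315 -> 285
RT 283: heading 285 -> 2
FD 15: (-8,-4) -> (6.991,-3.477) [heading=2, draw]
Final: pos=(6.991,-3.477), heading=2, 1 segment(s) drawn

Segment endpoints: x in {-8, 6.991}, y in {-4, -3.477}
xmin=-8, ymin=-4, xmax=6.991, ymax=-3.477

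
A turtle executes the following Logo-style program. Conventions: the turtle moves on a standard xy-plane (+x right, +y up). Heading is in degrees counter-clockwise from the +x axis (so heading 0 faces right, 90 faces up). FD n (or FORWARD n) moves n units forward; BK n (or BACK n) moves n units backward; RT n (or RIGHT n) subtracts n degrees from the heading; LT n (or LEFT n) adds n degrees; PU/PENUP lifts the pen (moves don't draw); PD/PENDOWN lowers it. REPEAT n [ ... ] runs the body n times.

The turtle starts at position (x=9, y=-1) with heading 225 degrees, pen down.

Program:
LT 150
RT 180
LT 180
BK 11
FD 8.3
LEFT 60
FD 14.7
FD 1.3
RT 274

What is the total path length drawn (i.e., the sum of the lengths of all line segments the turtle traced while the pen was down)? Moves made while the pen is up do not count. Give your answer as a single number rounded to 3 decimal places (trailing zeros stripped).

Answer: 35.3

Derivation:
Executing turtle program step by step:
Start: pos=(9,-1), heading=225, pen down
LT 150: heading 225 -> 15
RT 180: heading 15 -> 195
LT 180: heading 195 -> 15
BK 11: (9,-1) -> (-1.625,-3.847) [heading=15, draw]
FD 8.3: (-1.625,-3.847) -> (6.392,-1.699) [heading=15, draw]
LT 60: heading 15 -> 75
FD 14.7: (6.392,-1.699) -> (10.197,12.5) [heading=75, draw]
FD 1.3: (10.197,12.5) -> (10.533,13.756) [heading=75, draw]
RT 274: heading 75 -> 161
Final: pos=(10.533,13.756), heading=161, 4 segment(s) drawn

Segment lengths:
  seg 1: (9,-1) -> (-1.625,-3.847), length = 11
  seg 2: (-1.625,-3.847) -> (6.392,-1.699), length = 8.3
  seg 3: (6.392,-1.699) -> (10.197,12.5), length = 14.7
  seg 4: (10.197,12.5) -> (10.533,13.756), length = 1.3
Total = 35.3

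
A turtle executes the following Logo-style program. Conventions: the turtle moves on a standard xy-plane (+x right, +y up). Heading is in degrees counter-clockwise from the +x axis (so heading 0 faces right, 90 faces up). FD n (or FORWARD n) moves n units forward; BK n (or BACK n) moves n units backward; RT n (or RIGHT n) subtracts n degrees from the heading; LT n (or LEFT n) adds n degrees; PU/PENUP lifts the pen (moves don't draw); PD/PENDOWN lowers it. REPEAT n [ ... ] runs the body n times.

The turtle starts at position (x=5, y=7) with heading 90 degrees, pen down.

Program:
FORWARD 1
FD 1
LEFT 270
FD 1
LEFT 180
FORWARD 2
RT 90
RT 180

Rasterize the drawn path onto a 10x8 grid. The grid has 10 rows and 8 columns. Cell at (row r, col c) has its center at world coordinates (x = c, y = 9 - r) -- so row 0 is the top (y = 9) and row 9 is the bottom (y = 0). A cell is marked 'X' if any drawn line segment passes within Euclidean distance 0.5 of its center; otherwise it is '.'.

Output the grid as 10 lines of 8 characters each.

Answer: ....XXX.
.....X..
.....X..
........
........
........
........
........
........
........

Derivation:
Segment 0: (5,7) -> (5,8)
Segment 1: (5,8) -> (5,9)
Segment 2: (5,9) -> (6,9)
Segment 3: (6,9) -> (4,9)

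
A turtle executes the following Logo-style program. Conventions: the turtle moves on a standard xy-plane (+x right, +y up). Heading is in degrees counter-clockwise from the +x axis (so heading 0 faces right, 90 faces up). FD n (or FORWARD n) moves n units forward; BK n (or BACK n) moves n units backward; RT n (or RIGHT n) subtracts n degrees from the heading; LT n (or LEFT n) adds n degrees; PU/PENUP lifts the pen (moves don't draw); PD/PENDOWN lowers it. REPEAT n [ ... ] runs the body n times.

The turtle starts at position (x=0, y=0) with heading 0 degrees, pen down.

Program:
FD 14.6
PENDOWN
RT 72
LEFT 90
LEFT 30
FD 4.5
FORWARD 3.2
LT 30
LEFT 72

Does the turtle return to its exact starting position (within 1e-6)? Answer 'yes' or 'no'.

Executing turtle program step by step:
Start: pos=(0,0), heading=0, pen down
FD 14.6: (0,0) -> (14.6,0) [heading=0, draw]
PD: pen down
RT 72: heading 0 -> 288
LT 90: heading 288 -> 18
LT 30: heading 18 -> 48
FD 4.5: (14.6,0) -> (17.611,3.344) [heading=48, draw]
FD 3.2: (17.611,3.344) -> (19.752,5.722) [heading=48, draw]
LT 30: heading 48 -> 78
LT 72: heading 78 -> 150
Final: pos=(19.752,5.722), heading=150, 3 segment(s) drawn

Start position: (0, 0)
Final position: (19.752, 5.722)
Distance = 20.564; >= 1e-6 -> NOT closed

Answer: no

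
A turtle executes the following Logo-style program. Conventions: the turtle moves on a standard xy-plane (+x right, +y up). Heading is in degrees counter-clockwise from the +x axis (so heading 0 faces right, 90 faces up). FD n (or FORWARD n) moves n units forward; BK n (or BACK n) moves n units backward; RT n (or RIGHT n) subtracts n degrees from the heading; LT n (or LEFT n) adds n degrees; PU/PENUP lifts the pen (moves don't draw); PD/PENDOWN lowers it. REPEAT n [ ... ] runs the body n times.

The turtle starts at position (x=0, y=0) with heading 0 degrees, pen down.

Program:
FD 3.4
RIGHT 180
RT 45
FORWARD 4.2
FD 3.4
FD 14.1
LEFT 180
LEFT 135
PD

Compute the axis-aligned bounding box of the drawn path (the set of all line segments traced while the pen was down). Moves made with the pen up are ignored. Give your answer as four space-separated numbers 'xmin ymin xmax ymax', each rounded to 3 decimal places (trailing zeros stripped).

Answer: -11.944 0 3.4 15.344

Derivation:
Executing turtle program step by step:
Start: pos=(0,0), heading=0, pen down
FD 3.4: (0,0) -> (3.4,0) [heading=0, draw]
RT 180: heading 0 -> 180
RT 45: heading 180 -> 135
FD 4.2: (3.4,0) -> (0.43,2.97) [heading=135, draw]
FD 3.4: (0.43,2.97) -> (-1.974,5.374) [heading=135, draw]
FD 14.1: (-1.974,5.374) -> (-11.944,15.344) [heading=135, draw]
LT 180: heading 135 -> 315
LT 135: heading 315 -> 90
PD: pen down
Final: pos=(-11.944,15.344), heading=90, 4 segment(s) drawn

Segment endpoints: x in {-11.944, -1.974, 0, 0.43, 3.4}, y in {0, 2.97, 5.374, 15.344}
xmin=-11.944, ymin=0, xmax=3.4, ymax=15.344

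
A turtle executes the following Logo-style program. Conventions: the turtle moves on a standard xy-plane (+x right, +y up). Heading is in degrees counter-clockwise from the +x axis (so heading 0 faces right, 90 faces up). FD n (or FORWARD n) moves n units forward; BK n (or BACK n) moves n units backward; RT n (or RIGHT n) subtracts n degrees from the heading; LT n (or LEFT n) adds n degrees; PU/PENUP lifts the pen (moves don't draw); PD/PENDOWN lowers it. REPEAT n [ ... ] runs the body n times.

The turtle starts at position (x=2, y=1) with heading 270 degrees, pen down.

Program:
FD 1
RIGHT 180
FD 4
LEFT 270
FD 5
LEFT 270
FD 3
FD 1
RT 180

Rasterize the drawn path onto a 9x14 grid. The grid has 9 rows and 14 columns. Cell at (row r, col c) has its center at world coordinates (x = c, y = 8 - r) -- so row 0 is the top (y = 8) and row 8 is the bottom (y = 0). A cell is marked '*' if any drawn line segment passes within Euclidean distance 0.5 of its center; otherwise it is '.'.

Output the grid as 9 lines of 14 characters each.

Segment 0: (2,1) -> (2,0)
Segment 1: (2,0) -> (2,4)
Segment 2: (2,4) -> (7,4)
Segment 3: (7,4) -> (7,1)
Segment 4: (7,1) -> (7,-0)

Answer: ..............
..............
..............
..............
..******......
..*....*......
..*....*......
..*....*......
..*....*......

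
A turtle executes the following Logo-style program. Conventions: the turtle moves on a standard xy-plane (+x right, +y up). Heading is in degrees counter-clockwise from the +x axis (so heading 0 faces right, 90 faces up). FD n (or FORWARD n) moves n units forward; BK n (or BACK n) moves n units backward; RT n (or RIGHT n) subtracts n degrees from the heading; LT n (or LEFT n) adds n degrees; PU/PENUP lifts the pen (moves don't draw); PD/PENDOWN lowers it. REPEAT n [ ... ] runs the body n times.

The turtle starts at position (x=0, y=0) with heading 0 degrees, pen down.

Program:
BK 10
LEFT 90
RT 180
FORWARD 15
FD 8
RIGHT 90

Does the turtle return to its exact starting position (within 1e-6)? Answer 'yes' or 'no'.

Answer: no

Derivation:
Executing turtle program step by step:
Start: pos=(0,0), heading=0, pen down
BK 10: (0,0) -> (-10,0) [heading=0, draw]
LT 90: heading 0 -> 90
RT 180: heading 90 -> 270
FD 15: (-10,0) -> (-10,-15) [heading=270, draw]
FD 8: (-10,-15) -> (-10,-23) [heading=270, draw]
RT 90: heading 270 -> 180
Final: pos=(-10,-23), heading=180, 3 segment(s) drawn

Start position: (0, 0)
Final position: (-10, -23)
Distance = 25.08; >= 1e-6 -> NOT closed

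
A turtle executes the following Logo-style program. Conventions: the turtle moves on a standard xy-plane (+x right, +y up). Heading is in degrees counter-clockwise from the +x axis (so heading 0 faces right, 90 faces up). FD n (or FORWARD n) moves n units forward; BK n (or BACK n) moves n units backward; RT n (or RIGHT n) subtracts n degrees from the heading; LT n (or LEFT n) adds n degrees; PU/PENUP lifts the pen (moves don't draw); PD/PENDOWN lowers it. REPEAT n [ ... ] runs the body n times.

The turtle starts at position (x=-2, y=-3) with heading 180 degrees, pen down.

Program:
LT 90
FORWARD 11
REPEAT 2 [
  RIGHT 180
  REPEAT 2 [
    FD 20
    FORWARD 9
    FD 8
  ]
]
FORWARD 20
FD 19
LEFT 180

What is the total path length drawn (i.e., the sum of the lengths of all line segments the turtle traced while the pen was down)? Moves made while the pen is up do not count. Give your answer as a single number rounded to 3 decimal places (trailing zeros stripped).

Answer: 198

Derivation:
Executing turtle program step by step:
Start: pos=(-2,-3), heading=180, pen down
LT 90: heading 180 -> 270
FD 11: (-2,-3) -> (-2,-14) [heading=270, draw]
REPEAT 2 [
  -- iteration 1/2 --
  RT 180: heading 270 -> 90
  REPEAT 2 [
    -- iteration 1/2 --
    FD 20: (-2,-14) -> (-2,6) [heading=90, draw]
    FD 9: (-2,6) -> (-2,15) [heading=90, draw]
    FD 8: (-2,15) -> (-2,23) [heading=90, draw]
    -- iteration 2/2 --
    FD 20: (-2,23) -> (-2,43) [heading=90, draw]
    FD 9: (-2,43) -> (-2,52) [heading=90, draw]
    FD 8: (-2,52) -> (-2,60) [heading=90, draw]
  ]
  -- iteration 2/2 --
  RT 180: heading 90 -> 270
  REPEAT 2 [
    -- iteration 1/2 --
    FD 20: (-2,60) -> (-2,40) [heading=270, draw]
    FD 9: (-2,40) -> (-2,31) [heading=270, draw]
    FD 8: (-2,31) -> (-2,23) [heading=270, draw]
    -- iteration 2/2 --
    FD 20: (-2,23) -> (-2,3) [heading=270, draw]
    FD 9: (-2,3) -> (-2,-6) [heading=270, draw]
    FD 8: (-2,-6) -> (-2,-14) [heading=270, draw]
  ]
]
FD 20: (-2,-14) -> (-2,-34) [heading=270, draw]
FD 19: (-2,-34) -> (-2,-53) [heading=270, draw]
LT 180: heading 270 -> 90
Final: pos=(-2,-53), heading=90, 15 segment(s) drawn

Segment lengths:
  seg 1: (-2,-3) -> (-2,-14), length = 11
  seg 2: (-2,-14) -> (-2,6), length = 20
  seg 3: (-2,6) -> (-2,15), length = 9
  seg 4: (-2,15) -> (-2,23), length = 8
  seg 5: (-2,23) -> (-2,43), length = 20
  seg 6: (-2,43) -> (-2,52), length = 9
  seg 7: (-2,52) -> (-2,60), length = 8
  seg 8: (-2,60) -> (-2,40), length = 20
  seg 9: (-2,40) -> (-2,31), length = 9
  seg 10: (-2,31) -> (-2,23), length = 8
  seg 11: (-2,23) -> (-2,3), length = 20
  seg 12: (-2,3) -> (-2,-6), length = 9
  seg 13: (-2,-6) -> (-2,-14), length = 8
  seg 14: (-2,-14) -> (-2,-34), length = 20
  seg 15: (-2,-34) -> (-2,-53), length = 19
Total = 198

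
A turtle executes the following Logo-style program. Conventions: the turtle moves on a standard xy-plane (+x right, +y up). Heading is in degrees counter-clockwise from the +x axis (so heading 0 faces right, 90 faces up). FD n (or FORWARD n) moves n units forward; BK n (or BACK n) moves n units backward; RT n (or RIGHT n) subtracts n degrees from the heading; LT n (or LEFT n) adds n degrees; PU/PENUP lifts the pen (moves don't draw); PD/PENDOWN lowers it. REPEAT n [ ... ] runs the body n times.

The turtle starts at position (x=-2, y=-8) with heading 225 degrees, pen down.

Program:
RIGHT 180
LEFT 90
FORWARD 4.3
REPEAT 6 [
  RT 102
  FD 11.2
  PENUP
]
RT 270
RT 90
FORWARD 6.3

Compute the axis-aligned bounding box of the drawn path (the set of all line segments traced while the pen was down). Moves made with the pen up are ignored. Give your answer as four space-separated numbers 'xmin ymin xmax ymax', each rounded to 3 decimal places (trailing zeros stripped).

Executing turtle program step by step:
Start: pos=(-2,-8), heading=225, pen down
RT 180: heading 225 -> 45
LT 90: heading 45 -> 135
FD 4.3: (-2,-8) -> (-5.041,-4.959) [heading=135, draw]
REPEAT 6 [
  -- iteration 1/6 --
  RT 102: heading 135 -> 33
  FD 11.2: (-5.041,-4.959) -> (4.353,1.141) [heading=33, draw]
  PU: pen up
  -- iteration 2/6 --
  RT 102: heading 33 -> 291
  FD 11.2: (4.353,1.141) -> (8.366,-9.316) [heading=291, move]
  PU: pen up
  -- iteration 3/6 --
  RT 102: heading 291 -> 189
  FD 11.2: (8.366,-9.316) -> (-2.696,-11.068) [heading=189, move]
  PU: pen up
  -- iteration 4/6 --
  RT 102: heading 189 -> 87
  FD 11.2: (-2.696,-11.068) -> (-2.11,0.117) [heading=87, move]
  PU: pen up
  -- iteration 5/6 --
  RT 102: heading 87 -> 345
  FD 11.2: (-2.11,0.117) -> (8.709,-2.782) [heading=345, move]
  PU: pen up
  -- iteration 6/6 --
  RT 102: heading 345 -> 243
  FD 11.2: (8.709,-2.782) -> (3.624,-12.761) [heading=243, move]
  PU: pen up
]
RT 270: heading 243 -> 333
RT 90: heading 333 -> 243
FD 6.3: (3.624,-12.761) -> (0.764,-18.374) [heading=243, move]
Final: pos=(0.764,-18.374), heading=243, 2 segment(s) drawn

Segment endpoints: x in {-5.041, -2, 4.353}, y in {-8, -4.959, 1.141}
xmin=-5.041, ymin=-8, xmax=4.353, ymax=1.141

Answer: -5.041 -8 4.353 1.141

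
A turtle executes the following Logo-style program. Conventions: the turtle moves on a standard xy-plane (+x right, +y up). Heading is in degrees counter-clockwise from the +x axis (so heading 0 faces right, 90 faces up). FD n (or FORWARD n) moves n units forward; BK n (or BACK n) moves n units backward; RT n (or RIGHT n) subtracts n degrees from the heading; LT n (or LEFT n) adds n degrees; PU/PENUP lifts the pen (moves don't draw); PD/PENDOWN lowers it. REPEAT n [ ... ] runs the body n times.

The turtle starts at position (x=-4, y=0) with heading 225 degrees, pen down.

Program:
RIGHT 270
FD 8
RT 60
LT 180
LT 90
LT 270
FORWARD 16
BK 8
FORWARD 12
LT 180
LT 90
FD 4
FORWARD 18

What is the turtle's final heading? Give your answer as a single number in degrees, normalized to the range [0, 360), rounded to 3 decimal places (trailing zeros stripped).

Executing turtle program step by step:
Start: pos=(-4,0), heading=225, pen down
RT 270: heading 225 -> 315
FD 8: (-4,0) -> (1.657,-5.657) [heading=315, draw]
RT 60: heading 315 -> 255
LT 180: heading 255 -> 75
LT 90: heading 75 -> 165
LT 270: heading 165 -> 75
FD 16: (1.657,-5.657) -> (5.798,9.798) [heading=75, draw]
BK 8: (5.798,9.798) -> (3.727,2.071) [heading=75, draw]
FD 12: (3.727,2.071) -> (6.833,13.662) [heading=75, draw]
LT 180: heading 75 -> 255
LT 90: heading 255 -> 345
FD 4: (6.833,13.662) -> (10.697,12.626) [heading=345, draw]
FD 18: (10.697,12.626) -> (28.084,7.968) [heading=345, draw]
Final: pos=(28.084,7.968), heading=345, 6 segment(s) drawn

Answer: 345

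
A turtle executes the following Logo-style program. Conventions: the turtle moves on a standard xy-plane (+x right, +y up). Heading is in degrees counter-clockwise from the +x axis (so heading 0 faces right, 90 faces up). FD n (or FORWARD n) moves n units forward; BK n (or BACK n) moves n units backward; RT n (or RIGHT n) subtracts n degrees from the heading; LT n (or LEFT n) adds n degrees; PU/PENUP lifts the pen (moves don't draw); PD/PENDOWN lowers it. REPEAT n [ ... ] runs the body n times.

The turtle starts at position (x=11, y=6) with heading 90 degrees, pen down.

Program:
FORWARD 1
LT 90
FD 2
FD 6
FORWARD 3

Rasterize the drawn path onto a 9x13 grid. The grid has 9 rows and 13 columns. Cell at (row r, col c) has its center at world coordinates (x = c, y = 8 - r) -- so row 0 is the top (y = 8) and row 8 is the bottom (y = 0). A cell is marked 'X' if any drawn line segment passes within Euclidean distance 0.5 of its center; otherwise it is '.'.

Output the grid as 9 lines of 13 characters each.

Answer: .............
XXXXXXXXXXXX.
...........X.
.............
.............
.............
.............
.............
.............

Derivation:
Segment 0: (11,6) -> (11,7)
Segment 1: (11,7) -> (9,7)
Segment 2: (9,7) -> (3,7)
Segment 3: (3,7) -> (0,7)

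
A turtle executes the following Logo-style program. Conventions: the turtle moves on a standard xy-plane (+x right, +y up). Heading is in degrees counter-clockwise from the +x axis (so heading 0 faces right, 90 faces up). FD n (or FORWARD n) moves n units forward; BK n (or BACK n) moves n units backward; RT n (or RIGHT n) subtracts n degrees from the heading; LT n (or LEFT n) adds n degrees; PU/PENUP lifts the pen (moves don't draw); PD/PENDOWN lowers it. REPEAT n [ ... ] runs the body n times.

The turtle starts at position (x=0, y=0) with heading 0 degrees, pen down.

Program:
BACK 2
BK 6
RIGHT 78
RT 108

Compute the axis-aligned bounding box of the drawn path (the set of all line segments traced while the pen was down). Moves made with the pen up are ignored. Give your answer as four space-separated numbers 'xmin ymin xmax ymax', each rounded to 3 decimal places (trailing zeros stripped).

Answer: -8 0 0 0

Derivation:
Executing turtle program step by step:
Start: pos=(0,0), heading=0, pen down
BK 2: (0,0) -> (-2,0) [heading=0, draw]
BK 6: (-2,0) -> (-8,0) [heading=0, draw]
RT 78: heading 0 -> 282
RT 108: heading 282 -> 174
Final: pos=(-8,0), heading=174, 2 segment(s) drawn

Segment endpoints: x in {-8, -2, 0}, y in {0}
xmin=-8, ymin=0, xmax=0, ymax=0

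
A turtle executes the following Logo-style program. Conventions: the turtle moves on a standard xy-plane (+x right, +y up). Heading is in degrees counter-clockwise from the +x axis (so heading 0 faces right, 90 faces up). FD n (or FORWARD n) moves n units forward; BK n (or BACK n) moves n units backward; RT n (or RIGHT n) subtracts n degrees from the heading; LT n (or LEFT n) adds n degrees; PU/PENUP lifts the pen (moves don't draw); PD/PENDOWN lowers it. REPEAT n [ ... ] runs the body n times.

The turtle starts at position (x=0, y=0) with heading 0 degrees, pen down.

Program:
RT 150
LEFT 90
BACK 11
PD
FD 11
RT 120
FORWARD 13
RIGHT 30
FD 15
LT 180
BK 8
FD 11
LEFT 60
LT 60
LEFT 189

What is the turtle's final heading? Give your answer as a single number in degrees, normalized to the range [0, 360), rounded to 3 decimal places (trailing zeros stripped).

Answer: 279

Derivation:
Executing turtle program step by step:
Start: pos=(0,0), heading=0, pen down
RT 150: heading 0 -> 210
LT 90: heading 210 -> 300
BK 11: (0,0) -> (-5.5,9.526) [heading=300, draw]
PD: pen down
FD 11: (-5.5,9.526) -> (0,0) [heading=300, draw]
RT 120: heading 300 -> 180
FD 13: (0,0) -> (-13,0) [heading=180, draw]
RT 30: heading 180 -> 150
FD 15: (-13,0) -> (-25.99,7.5) [heading=150, draw]
LT 180: heading 150 -> 330
BK 8: (-25.99,7.5) -> (-32.919,11.5) [heading=330, draw]
FD 11: (-32.919,11.5) -> (-23.392,6) [heading=330, draw]
LT 60: heading 330 -> 30
LT 60: heading 30 -> 90
LT 189: heading 90 -> 279
Final: pos=(-23.392,6), heading=279, 6 segment(s) drawn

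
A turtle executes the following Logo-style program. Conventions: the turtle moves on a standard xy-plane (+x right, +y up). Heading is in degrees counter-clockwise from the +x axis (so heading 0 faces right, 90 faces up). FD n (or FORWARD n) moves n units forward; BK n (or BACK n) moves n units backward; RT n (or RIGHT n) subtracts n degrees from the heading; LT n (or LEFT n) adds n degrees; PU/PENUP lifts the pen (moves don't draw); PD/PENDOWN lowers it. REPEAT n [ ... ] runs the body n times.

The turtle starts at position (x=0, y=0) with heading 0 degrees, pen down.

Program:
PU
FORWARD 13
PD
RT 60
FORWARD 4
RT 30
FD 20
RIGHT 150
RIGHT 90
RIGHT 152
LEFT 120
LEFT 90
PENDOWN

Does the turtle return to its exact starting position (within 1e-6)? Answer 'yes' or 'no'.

Executing turtle program step by step:
Start: pos=(0,0), heading=0, pen down
PU: pen up
FD 13: (0,0) -> (13,0) [heading=0, move]
PD: pen down
RT 60: heading 0 -> 300
FD 4: (13,0) -> (15,-3.464) [heading=300, draw]
RT 30: heading 300 -> 270
FD 20: (15,-3.464) -> (15,-23.464) [heading=270, draw]
RT 150: heading 270 -> 120
RT 90: heading 120 -> 30
RT 152: heading 30 -> 238
LT 120: heading 238 -> 358
LT 90: heading 358 -> 88
PD: pen down
Final: pos=(15,-23.464), heading=88, 2 segment(s) drawn

Start position: (0, 0)
Final position: (15, -23.464)
Distance = 27.849; >= 1e-6 -> NOT closed

Answer: no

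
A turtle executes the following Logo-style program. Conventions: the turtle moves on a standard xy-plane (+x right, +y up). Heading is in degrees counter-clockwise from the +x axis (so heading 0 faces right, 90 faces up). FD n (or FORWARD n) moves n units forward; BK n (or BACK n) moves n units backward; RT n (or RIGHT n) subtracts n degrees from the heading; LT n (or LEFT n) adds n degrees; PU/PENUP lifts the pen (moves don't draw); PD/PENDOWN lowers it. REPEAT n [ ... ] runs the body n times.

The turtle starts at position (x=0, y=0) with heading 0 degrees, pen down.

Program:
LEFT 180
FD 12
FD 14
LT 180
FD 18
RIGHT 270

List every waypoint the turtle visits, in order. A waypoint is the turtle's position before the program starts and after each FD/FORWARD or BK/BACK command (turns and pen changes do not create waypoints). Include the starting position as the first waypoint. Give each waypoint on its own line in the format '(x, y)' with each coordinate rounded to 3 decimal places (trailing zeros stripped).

Executing turtle program step by step:
Start: pos=(0,0), heading=0, pen down
LT 180: heading 0 -> 180
FD 12: (0,0) -> (-12,0) [heading=180, draw]
FD 14: (-12,0) -> (-26,0) [heading=180, draw]
LT 180: heading 180 -> 0
FD 18: (-26,0) -> (-8,0) [heading=0, draw]
RT 270: heading 0 -> 90
Final: pos=(-8,0), heading=90, 3 segment(s) drawn
Waypoints (4 total):
(0, 0)
(-12, 0)
(-26, 0)
(-8, 0)

Answer: (0, 0)
(-12, 0)
(-26, 0)
(-8, 0)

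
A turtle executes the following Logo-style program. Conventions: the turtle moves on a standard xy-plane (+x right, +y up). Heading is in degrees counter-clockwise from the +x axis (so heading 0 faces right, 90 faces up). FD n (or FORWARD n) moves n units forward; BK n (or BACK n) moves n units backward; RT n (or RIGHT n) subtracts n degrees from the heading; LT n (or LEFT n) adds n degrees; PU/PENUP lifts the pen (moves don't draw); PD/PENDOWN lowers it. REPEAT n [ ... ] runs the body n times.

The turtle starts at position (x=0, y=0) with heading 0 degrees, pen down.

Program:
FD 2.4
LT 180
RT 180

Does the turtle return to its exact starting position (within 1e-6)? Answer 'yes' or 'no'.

Executing turtle program step by step:
Start: pos=(0,0), heading=0, pen down
FD 2.4: (0,0) -> (2.4,0) [heading=0, draw]
LT 180: heading 0 -> 180
RT 180: heading 180 -> 0
Final: pos=(2.4,0), heading=0, 1 segment(s) drawn

Start position: (0, 0)
Final position: (2.4, 0)
Distance = 2.4; >= 1e-6 -> NOT closed

Answer: no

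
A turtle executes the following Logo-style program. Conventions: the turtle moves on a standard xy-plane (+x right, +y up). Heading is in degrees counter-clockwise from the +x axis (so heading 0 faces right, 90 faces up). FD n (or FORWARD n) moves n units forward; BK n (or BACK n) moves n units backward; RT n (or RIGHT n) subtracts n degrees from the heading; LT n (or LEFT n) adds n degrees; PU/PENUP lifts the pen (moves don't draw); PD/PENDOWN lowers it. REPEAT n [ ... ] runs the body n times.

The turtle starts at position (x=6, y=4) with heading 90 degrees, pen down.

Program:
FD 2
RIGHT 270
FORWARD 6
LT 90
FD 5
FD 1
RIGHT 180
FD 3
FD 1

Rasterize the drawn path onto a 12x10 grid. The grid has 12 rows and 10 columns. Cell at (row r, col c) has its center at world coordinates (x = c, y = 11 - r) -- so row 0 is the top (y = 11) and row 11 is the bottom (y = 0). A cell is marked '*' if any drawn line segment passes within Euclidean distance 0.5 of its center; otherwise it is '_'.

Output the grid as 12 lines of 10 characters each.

Segment 0: (6,4) -> (6,6)
Segment 1: (6,6) -> (0,6)
Segment 2: (0,6) -> (0,1)
Segment 3: (0,1) -> (0,-0)
Segment 4: (0,-0) -> (-0,3)
Segment 5: (-0,3) -> (-0,4)

Answer: __________
__________
__________
__________
__________
*******___
*_____*___
*_____*___
*_________
*_________
*_________
*_________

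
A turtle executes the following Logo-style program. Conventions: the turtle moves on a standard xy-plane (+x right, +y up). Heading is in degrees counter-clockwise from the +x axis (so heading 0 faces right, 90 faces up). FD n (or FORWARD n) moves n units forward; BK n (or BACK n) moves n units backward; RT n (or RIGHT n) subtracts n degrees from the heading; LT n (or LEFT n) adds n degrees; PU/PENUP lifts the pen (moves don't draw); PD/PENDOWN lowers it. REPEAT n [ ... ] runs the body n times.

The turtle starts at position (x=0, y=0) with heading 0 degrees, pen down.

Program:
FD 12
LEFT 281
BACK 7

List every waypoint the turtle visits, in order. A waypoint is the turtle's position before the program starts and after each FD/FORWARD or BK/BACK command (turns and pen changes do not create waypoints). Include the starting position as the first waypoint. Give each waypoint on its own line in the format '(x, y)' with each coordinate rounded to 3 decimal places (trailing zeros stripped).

Executing turtle program step by step:
Start: pos=(0,0), heading=0, pen down
FD 12: (0,0) -> (12,0) [heading=0, draw]
LT 281: heading 0 -> 281
BK 7: (12,0) -> (10.664,6.871) [heading=281, draw]
Final: pos=(10.664,6.871), heading=281, 2 segment(s) drawn
Waypoints (3 total):
(0, 0)
(12, 0)
(10.664, 6.871)

Answer: (0, 0)
(12, 0)
(10.664, 6.871)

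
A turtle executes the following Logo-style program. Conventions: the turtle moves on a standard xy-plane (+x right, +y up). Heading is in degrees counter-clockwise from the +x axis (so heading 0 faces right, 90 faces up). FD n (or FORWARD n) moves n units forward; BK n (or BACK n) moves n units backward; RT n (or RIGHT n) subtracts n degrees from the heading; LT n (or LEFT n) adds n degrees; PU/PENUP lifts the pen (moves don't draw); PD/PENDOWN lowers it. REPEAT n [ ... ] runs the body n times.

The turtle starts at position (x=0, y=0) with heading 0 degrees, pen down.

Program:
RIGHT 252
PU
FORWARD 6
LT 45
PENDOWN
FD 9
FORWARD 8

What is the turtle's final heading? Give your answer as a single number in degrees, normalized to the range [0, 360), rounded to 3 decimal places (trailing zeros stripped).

Answer: 153

Derivation:
Executing turtle program step by step:
Start: pos=(0,0), heading=0, pen down
RT 252: heading 0 -> 108
PU: pen up
FD 6: (0,0) -> (-1.854,5.706) [heading=108, move]
LT 45: heading 108 -> 153
PD: pen down
FD 9: (-1.854,5.706) -> (-9.873,9.792) [heading=153, draw]
FD 8: (-9.873,9.792) -> (-17.001,13.424) [heading=153, draw]
Final: pos=(-17.001,13.424), heading=153, 2 segment(s) drawn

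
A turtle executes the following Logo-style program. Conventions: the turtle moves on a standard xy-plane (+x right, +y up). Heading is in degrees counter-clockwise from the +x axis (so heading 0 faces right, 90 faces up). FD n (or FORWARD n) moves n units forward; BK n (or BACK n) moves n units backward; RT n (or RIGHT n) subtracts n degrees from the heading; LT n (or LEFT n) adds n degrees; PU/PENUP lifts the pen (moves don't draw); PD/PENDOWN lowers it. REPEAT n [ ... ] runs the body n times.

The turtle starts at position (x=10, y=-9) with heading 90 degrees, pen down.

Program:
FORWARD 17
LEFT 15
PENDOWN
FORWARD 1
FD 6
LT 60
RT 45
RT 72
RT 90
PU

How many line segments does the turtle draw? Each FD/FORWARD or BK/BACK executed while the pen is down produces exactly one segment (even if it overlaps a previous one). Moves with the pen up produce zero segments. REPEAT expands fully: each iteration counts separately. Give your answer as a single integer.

Executing turtle program step by step:
Start: pos=(10,-9), heading=90, pen down
FD 17: (10,-9) -> (10,8) [heading=90, draw]
LT 15: heading 90 -> 105
PD: pen down
FD 1: (10,8) -> (9.741,8.966) [heading=105, draw]
FD 6: (9.741,8.966) -> (8.188,14.761) [heading=105, draw]
LT 60: heading 105 -> 165
RT 45: heading 165 -> 120
RT 72: heading 120 -> 48
RT 90: heading 48 -> 318
PU: pen up
Final: pos=(8.188,14.761), heading=318, 3 segment(s) drawn
Segments drawn: 3

Answer: 3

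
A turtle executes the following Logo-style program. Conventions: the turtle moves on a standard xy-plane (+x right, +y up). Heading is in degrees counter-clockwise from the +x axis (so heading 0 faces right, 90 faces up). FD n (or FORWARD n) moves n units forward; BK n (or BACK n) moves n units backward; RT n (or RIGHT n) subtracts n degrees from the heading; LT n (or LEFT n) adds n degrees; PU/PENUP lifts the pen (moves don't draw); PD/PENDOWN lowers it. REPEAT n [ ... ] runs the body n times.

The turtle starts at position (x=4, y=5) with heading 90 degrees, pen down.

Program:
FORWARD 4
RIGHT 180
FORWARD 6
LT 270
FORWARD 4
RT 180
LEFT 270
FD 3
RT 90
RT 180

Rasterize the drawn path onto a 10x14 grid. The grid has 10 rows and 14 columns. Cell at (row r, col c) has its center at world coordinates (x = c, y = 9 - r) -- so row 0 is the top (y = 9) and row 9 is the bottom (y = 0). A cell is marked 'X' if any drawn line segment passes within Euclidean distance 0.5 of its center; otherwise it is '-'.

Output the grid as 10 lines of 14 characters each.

Answer: ----X---------
----X---------
----X---------
----X---------
----X---------
----X---------
XXXXX---------
X-------------
X-------------
X-------------

Derivation:
Segment 0: (4,5) -> (4,9)
Segment 1: (4,9) -> (4,3)
Segment 2: (4,3) -> (0,3)
Segment 3: (0,3) -> (-0,0)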